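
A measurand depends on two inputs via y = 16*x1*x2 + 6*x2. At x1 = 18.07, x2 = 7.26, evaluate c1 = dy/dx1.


y = 16*x1*x2 + 6*x2
dy/dx1 = 16*x2
Evaluate at x2 = 7.26: c1 = 16 * 7.26
c1 = 116.1600

116.1600


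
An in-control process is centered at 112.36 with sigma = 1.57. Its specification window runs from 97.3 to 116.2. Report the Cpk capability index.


Cpu = (USL - mean) / (3*sigma) = (116.2 - 112.36) / (3*1.57) = 0.8153
Cpl = (mean - LSL) / (3*sigma) = (112.36 - 97.3) / (3*1.57) = 3.1975
Cpk = min(Cpu, Cpl) = 0.8153

0.8153


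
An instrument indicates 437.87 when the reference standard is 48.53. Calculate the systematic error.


Systematic error = measured - true
= 437.87 - 48.53
= 389.3400

389.3400


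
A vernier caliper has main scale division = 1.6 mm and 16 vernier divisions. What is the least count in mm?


LC = MSD / n_div
= 1.6 / 16
= 0.1000

0.1000


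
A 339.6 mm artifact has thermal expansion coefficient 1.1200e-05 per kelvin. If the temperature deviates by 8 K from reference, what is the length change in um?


dL = L * alpha * dT
= 339.6 * 1.1200e-05 * 8
= 0.0304282 mm
dL_um = 0.0304282 * 1000 = 30.4282 um

30.4282


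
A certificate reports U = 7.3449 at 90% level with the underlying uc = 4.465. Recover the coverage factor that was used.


k = U / uc
k = 7.3449 / 4.465
k = 1.645

1.645


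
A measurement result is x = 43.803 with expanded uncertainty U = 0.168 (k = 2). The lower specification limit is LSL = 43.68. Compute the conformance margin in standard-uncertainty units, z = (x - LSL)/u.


u = U / k = 0.168 / 2 = 0.084
margin = |LSL - x| = |43.68 - 43.803| = 0.123
z = margin / u = 0.123 / 0.084
z = 1.4643

1.4643


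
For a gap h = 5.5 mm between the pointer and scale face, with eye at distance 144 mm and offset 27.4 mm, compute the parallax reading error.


error = h * offset / d
= 5.5 * 27.4 / 144
= 1.0465

1.0465


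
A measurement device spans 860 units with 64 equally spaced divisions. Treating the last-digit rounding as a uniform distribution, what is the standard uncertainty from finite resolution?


resolution = range / divisions
resolution = 860 / 64 = 13.4375
u_res = resolution / (2*sqrt(3))
u_res = 13.4375 / 3.4641016
u_res = 3.8791

3.8791


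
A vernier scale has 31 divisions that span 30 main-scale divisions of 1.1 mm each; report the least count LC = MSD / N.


LC = MSD / n_div
= 1.1 / 31
= 0.0355

0.0355


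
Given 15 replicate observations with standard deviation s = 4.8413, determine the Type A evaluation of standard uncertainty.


u_A = s / sqrt(n)
u_A = 4.8413 / sqrt(15)
u_A = 4.8413 / 3.8729833
u_A = 1.2500

1.2500


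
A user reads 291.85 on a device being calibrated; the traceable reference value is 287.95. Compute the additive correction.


Correction = standard - reading
= 287.95 - 291.85
= -3.9000

-3.9000


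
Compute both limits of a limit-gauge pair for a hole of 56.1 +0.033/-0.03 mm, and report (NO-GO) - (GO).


GO = nominal - lower_tol (smallest hole = maximum material condition)
GO = 56.1 - 0.03 = 56.07
NO-GO = nominal + upper_tol (largest hole = least material condition)
NO-GO = 56.1 + 0.033 = 56.133
spread = NO-GO - GO = 56.133 - 56.07 = 0.0630

0.0630


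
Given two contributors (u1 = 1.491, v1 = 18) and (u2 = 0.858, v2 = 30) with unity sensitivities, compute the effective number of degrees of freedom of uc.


uc = sqrt(u1^2 + u2^2) = sqrt(1.491^2 + 0.858^2) = 1.7202456
v_eff = uc^4 / (u1^4/v1 + u2^4/v2)
= 1.7202456^4 / (1.491^4/18 + 0.858^4/30)
= 8.7571305 / 0.29262509
v_eff = 29.9261

29.9261


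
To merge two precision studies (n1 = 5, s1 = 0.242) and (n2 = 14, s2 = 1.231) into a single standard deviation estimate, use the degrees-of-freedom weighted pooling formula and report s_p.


s_p = sqrt(((n1-1)*s1^2 + (n2-1)*s2^2) / (n1+n2-2))
numerator = (5-1)*0.242^2 + (14-1)*1.231^2 = 0.234256 + 19.699693 = 19.933949
denominator = 5 + 14 - 2 = 17
s_p^2 = 19.933949 / 17 = 1.1725852
s_p = sqrt(1.1725852) = 1.0829

1.0829


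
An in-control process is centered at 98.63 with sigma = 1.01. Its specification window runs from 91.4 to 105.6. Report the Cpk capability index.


Cpu = (USL - mean) / (3*sigma) = (105.6 - 98.63) / (3*1.01) = 2.3003
Cpl = (mean - LSL) / (3*sigma) = (98.63 - 91.4) / (3*1.01) = 2.3861
Cpk = min(Cpu, Cpl) = 2.3003

2.3003


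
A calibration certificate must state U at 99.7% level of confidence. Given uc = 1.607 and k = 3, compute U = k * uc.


U = k * uc
U = 3 * 1.607
U = 4.8210

4.8210


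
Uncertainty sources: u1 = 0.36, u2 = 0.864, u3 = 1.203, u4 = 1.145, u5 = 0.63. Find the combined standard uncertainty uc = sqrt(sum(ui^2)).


uc = sqrt(0.36^2 + 0.864^2 + 1.203^2 + 1.145^2 + 0.63^2)
uc = sqrt(4.03123)
uc = 2.0078

2.0078


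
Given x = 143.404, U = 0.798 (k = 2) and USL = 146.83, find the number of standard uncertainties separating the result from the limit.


u = U / k = 0.798 / 2 = 0.399
margin = |USL - x| = |146.83 - 143.404| = 3.426
z = margin / u = 3.426 / 0.399
z = 8.5865

8.5865


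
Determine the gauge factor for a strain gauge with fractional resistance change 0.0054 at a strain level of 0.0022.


GF = (dR/R) / epsilon
= 0.0054 / 0.0022
= 2.4545

2.4545


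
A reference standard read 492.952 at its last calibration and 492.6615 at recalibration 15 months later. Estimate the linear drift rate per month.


rate = (v2 - v1) / months
= (492.6615 - 492.952) / 15
= -0.2905 / 15
= -0.0194

-0.0194


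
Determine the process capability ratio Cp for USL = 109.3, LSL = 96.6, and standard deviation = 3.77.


Cp = (USL - LSL) / (6 * sigma)
= (109.3 - 96.6) / (6 * 3.77)
= 12.7000 / 22.6200
= 0.5615

0.5615


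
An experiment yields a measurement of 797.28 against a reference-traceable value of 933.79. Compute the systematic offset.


Systematic error = measured - true
= 797.28 - 933.79
= -136.5100

-136.5100


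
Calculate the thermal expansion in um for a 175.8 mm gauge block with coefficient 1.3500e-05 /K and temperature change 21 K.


dL = L * alpha * dT
= 175.8 * 1.3500e-05 * 21
= 0.0498393 mm
dL_um = 0.0498393 * 1000 = 49.8393 um

49.8393


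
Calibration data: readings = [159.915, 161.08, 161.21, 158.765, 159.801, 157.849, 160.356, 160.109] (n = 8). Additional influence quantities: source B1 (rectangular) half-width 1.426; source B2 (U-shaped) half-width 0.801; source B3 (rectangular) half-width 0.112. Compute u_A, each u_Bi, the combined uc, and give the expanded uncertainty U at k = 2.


mean = (159.915 + 161.08 + 161.21 + 158.765 + 159.801 + 157.849 + 160.356 + 160.109) / 8 = 159.885625
s = sqrt(sum((x - mean)^2)/(n-1)) = 1.1252502
u_A = s / sqrt(n) = 1.1252502 / sqrt(8) = 0.39783602
u_B1 = 1.426 / sqrt(3) = 0.82330148
u_B2 = 0.801 / sqrt(2) = 0.56639253
u_B3 = 0.112 / sqrt(3) = 0.06466323
uc = sqrt(0.39783602^2 + 0.82330148^2 + 0.56639253^2 + 0.06466323^2) = 1.0775345
U = k * uc = 2 * 1.0775345
U = 2.1551

2.1551


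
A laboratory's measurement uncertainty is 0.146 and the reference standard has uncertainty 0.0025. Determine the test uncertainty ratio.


TUR = u_lab / u_ref
= 0.146 / 0.0025
= 58.4000

58.4000


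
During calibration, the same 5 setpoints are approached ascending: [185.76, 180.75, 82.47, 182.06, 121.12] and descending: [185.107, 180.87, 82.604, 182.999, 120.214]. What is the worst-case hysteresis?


|185.76 - 185.107| = 0.6530
|180.75 - 180.87| = 0.1200
|82.47 - 82.604| = 0.1340
|182.06 - 182.999| = 0.9390
|121.12 - 120.214| = 0.9060
hysteresis = max(diffs) = 0.9390

0.9390


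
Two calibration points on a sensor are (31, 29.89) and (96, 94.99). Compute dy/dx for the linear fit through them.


slope = (y2 - y1) / (x2 - x1)
= (94.99 - 29.89) / (96 - 31)
= 65.1000 / 65
= 1.0015

1.0015


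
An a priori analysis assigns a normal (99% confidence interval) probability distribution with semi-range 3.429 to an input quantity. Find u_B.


u_B = half_width / 2.576
u_B = 3.429 / 2.576
u_B = 1.3311

1.3311


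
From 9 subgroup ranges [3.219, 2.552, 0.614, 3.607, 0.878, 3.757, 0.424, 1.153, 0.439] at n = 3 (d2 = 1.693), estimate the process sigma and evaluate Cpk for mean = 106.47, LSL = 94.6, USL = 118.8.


R_bar = (3.219 + 2.552 + 0.614 + 3.607 + 0.878 + 3.757 + 0.424 + 1.153 + 0.439) / 9 = 1.8492222
sigma = R_bar / d2 = 1.8492222 / 1.693 = 1.0922754
Cp = (USL - LSL)/(6*sigma) = (118.8 - 94.6)/(6*1.0922754) = 3.6926
Cpu = (118.8 - 106.47)/(3*1.0922754) = 3.7628
Cpl = (106.47 - 94.6)/(3*1.0922754) = 3.6224
Cpk = min(Cpu, Cpl) = 3.6224

3.6224


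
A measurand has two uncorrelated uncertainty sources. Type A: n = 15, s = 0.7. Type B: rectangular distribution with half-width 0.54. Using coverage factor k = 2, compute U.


u_A = s / sqrt(n) = 0.7 / sqrt(15) = 0.18073922
u_B = half_width / sqrt(3) = 0.54 / sqrt(3) = 0.31176915
uc = sqrt(u_A^2 + u_B^2) = sqrt(0.18073922^2 + 0.31176915^2) = 0.36037018
U = k * uc = 2 * 0.36037018
U = 0.7207

0.7207


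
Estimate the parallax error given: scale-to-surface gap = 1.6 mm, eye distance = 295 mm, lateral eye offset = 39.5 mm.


error = h * offset / d
= 1.6 * 39.5 / 295
= 0.2142

0.2142


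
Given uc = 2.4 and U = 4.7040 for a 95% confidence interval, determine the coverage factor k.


k = U / uc
k = 4.7040 / 2.4
k = 1.96

1.96


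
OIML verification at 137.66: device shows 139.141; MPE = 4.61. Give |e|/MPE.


e = indication - reference = 139.141 - 137.66 = 1.4810
|e| = 1.4810
ratio = |e| / MPE = 1.4810 / 4.61
ratio = 0.3213

0.3213


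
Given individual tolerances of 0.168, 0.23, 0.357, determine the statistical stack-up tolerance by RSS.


RSS = sqrt(0.168^2 + 0.23^2 + 0.357^2)
= sqrt(0.208573)
= 0.4567

0.4567


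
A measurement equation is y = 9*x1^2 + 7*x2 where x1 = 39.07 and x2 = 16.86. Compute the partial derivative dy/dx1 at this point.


y = 9*x1^2 + 7*x2
dy/dx1 = 2*9*x1
Evaluate at x1 = 39.07: c1 = 18 * 39.07
c1 = 703.2600

703.2600


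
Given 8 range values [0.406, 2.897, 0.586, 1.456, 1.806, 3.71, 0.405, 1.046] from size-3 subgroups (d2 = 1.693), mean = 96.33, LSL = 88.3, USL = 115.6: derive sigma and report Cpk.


R_bar = (0.406 + 2.897 + 0.586 + 1.456 + 1.806 + 3.71 + 0.405 + 1.046) / 8 = 1.539
sigma = R_bar / d2 = 1.539 / 1.693 = 0.90903721
Cp = (USL - LSL)/(6*sigma) = (115.6 - 88.3)/(6*0.90903721) = 5.0053
Cpu = (115.6 - 96.33)/(3*0.90903721) = 7.0661
Cpl = (96.33 - 88.3)/(3*0.90903721) = 2.9445
Cpk = min(Cpu, Cpl) = 2.9445

2.9445


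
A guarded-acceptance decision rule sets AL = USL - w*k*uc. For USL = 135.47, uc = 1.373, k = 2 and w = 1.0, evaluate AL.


U = k * uc = 2 * 1.373 = 2.746
guard band g = w * U = 1.0 * 2.746 = 2.746
AL = USL - g = 135.47 - 2.746
AL = 132.7240

132.7240


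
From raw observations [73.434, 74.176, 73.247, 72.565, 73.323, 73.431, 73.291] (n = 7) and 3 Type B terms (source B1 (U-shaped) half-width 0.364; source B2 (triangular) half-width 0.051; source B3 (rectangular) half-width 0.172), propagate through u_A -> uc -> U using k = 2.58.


mean = (73.434 + 74.176 + 73.247 + 72.565 + 73.323 + 73.431 + 73.291) / 7 = 73.35242857
s = sqrt(sum((x - mean)^2)/(n-1)) = 0.47026512
u_A = s / sqrt(n) = 0.47026512 / sqrt(7) = 0.17774351
u_B1 = 0.364 / sqrt(2) = 0.25738687
u_B2 = 0.051 / sqrt(6) = 0.020820663
u_B3 = 0.172 / sqrt(3) = 0.099304246
uc = sqrt(0.17774351^2 + 0.25738687^2 + 0.020820663^2 + 0.099304246^2) = 0.32883976
U = k * uc = 2.58 * 0.32883976
U = 0.8484

0.8484


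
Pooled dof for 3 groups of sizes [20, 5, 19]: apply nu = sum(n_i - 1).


nu = sum_i (n_i - 1)
nu = ((20 - 1) + (5 - 1) + (19 - 1))
nu = 19 + 4 + 18
nu = 41

41


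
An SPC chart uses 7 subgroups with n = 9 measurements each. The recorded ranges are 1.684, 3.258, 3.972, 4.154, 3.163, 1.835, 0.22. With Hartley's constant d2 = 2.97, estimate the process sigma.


R_bar = (1.684 + 3.258 + 3.972 + 4.154 + 3.163 + 1.835 + 0.22) / 7
R_bar = 18.286 / 7 = 2.6122857
sigma_hat = R_bar / d2 = 2.6122857 / 2.97 = 0.8796

0.8796


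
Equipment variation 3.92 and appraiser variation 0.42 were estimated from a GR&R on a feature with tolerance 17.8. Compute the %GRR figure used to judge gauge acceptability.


GRR = sqrt(EV^2 + AV^2) = sqrt(3.92^2 + 0.42^2) = 3.9424358
%GRR = GRR / tol * 100 = 3.9424358 / 17.8 * 100
%GRR = 22.1485

22.1485


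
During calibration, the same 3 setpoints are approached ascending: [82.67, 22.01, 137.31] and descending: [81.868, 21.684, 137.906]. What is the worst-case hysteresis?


|82.67 - 81.868| = 0.8020
|22.01 - 21.684| = 0.3260
|137.31 - 137.906| = 0.5960
hysteresis = max(diffs) = 0.8020

0.8020


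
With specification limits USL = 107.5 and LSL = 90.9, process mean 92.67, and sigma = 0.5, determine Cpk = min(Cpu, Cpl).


Cpu = (USL - mean) / (3*sigma) = (107.5 - 92.67) / (3*0.5) = 9.8867
Cpl = (mean - LSL) / (3*sigma) = (92.67 - 90.9) / (3*0.5) = 1.1800
Cpk = min(Cpu, Cpl) = 1.1800

1.1800


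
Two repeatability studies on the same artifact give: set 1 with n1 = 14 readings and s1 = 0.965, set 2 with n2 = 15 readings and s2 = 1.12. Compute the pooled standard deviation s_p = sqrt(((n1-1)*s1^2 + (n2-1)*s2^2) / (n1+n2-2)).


s_p = sqrt(((n1-1)*s1^2 + (n2-1)*s2^2) / (n1+n2-2))
numerator = (14-1)*0.965^2 + (15-1)*1.12^2 = 12.105925 + 17.5616 = 29.667525
denominator = 14 + 15 - 2 = 27
s_p^2 = 29.667525 / 27 = 1.0987972
s_p = sqrt(1.0987972) = 1.0482

1.0482


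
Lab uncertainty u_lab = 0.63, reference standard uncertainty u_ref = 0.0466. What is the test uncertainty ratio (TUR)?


TUR = u_lab / u_ref
= 0.63 / 0.0466
= 13.5193

13.5193


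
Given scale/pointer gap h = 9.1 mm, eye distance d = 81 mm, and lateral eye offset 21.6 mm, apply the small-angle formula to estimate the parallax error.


error = h * offset / d
= 9.1 * 21.6 / 81
= 2.4267

2.4267


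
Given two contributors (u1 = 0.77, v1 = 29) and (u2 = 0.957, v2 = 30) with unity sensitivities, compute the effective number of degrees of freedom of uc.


uc = sqrt(u1^2 + u2^2) = sqrt(0.77^2 + 0.957^2) = 1.2283114
v_eff = uc^4 / (u1^4/v1 + u2^4/v2)
= 1.2283114^4 / (0.77^4/29 + 0.957^4/30)
= 2.2763232 / 0.040081051
v_eff = 56.7930

56.7930


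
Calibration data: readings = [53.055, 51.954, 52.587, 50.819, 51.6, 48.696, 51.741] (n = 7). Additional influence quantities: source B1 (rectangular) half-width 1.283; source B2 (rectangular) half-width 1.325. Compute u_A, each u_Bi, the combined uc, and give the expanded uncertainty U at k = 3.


mean = (53.055 + 51.954 + 52.587 + 50.819 + 51.6 + 48.696 + 51.741) / 7 = 51.49314286
s = sqrt(sum((x - mean)^2)/(n-1)) = 1.4259289
u_A = s / sqrt(n) = 1.4259289 / sqrt(7) = 0.53895047
u_B1 = 1.283 / sqrt(3) = 0.7407404
u_B2 = 1.325 / sqrt(3) = 0.76498911
uc = sqrt(0.53895047^2 + 0.7407404^2 + 0.76498911^2) = 1.1934707
U = k * uc = 3 * 1.1934707
U = 3.5804

3.5804


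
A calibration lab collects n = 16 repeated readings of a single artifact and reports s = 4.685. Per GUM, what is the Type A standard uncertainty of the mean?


u_A = s / sqrt(n)
u_A = 4.685 / sqrt(16)
u_A = 4.685 / 4
u_A = 1.1712

1.1712


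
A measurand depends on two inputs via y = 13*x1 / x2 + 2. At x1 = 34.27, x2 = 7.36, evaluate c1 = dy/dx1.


y = 13*x1 / x2 + 2
dy/dx1 = 13/x2
Evaluate at x2 = 7.36: c1 = 13 / 7.36
c1 = 1.7663

1.7663


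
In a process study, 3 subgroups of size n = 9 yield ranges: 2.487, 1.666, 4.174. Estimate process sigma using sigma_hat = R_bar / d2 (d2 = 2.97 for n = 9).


R_bar = (2.487 + 1.666 + 4.174) / 3
R_bar = 8.327 / 3 = 2.7756667
sigma_hat = R_bar / d2 = 2.7756667 / 2.97 = 0.9346

0.9346


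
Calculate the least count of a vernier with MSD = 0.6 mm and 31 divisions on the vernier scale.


LC = MSD / n_div
= 0.6 / 31
= 0.0194

0.0194


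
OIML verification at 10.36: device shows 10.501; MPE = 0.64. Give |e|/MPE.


e = indication - reference = 10.501 - 10.36 = 0.1410
|e| = 0.1410
ratio = |e| / MPE = 0.1410 / 0.64
ratio = 0.2203

0.2203


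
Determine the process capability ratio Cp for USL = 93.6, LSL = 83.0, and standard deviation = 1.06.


Cp = (USL - LSL) / (6 * sigma)
= (93.6 - 83.0) / (6 * 1.06)
= 10.6000 / 6.3600
= 1.6667

1.6667


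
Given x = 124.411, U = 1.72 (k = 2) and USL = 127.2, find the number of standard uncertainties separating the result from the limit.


u = U / k = 1.72 / 2 = 0.86
margin = |USL - x| = |127.2 - 124.411| = 2.789
z = margin / u = 2.789 / 0.86
z = 3.2430

3.2430


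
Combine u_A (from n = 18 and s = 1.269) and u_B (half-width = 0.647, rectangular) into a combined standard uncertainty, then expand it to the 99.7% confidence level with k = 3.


u_A = s / sqrt(n) = 1.269 / sqrt(18) = 0.29910617
u_B = half_width / sqrt(3) = 0.647 / sqrt(3) = 0.37354562
uc = sqrt(u_A^2 + u_B^2) = sqrt(0.29910617^2 + 0.37354562^2) = 0.47854031
U = k * uc = 3 * 0.47854031
U = 1.4356

1.4356


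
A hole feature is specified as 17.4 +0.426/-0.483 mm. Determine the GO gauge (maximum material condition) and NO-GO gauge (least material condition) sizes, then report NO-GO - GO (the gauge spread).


GO = nominal - lower_tol (smallest hole = maximum material condition)
GO = 17.4 - 0.483 = 16.917
NO-GO = nominal + upper_tol (largest hole = least material condition)
NO-GO = 17.4 + 0.426 = 17.826
spread = NO-GO - GO = 17.826 - 16.917 = 0.9090

0.9090


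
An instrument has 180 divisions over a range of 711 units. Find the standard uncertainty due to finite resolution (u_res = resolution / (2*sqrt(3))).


resolution = range / divisions
resolution = 711 / 180 = 3.95
u_res = resolution / (2*sqrt(3))
u_res = 3.95 / 3.4641016
u_res = 1.1403

1.1403


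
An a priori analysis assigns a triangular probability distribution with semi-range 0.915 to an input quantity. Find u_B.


u_B = half_width / sqrt(6)
u_B = 0.915 / 2.4494897
u_B = 0.3735

0.3735


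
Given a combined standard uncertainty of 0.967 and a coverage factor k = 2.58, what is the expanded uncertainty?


U = k * uc
U = 2.58 * 0.967
U = 2.4949

2.4949


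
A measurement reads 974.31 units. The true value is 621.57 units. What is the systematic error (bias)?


Systematic error = measured - true
= 974.31 - 621.57
= 352.7400

352.7400


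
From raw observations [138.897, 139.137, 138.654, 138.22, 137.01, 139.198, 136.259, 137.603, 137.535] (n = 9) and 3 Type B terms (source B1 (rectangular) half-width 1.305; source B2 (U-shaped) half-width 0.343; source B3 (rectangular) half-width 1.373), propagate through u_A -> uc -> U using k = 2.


mean = (138.897 + 139.137 + 138.654 + 138.22 + 137.01 + 139.198 + 136.259 + 137.603 + 137.535) / 9 = 138.057
s = sqrt(sum((x - mean)^2)/(n-1)) = 1.0225258
u_A = s / sqrt(n) = 1.0225258 / sqrt(9) = 0.34084193
u_B1 = 1.305 / sqrt(3) = 0.7534421
u_B2 = 0.343 / sqrt(2) = 0.24253763
u_B3 = 1.373 / sqrt(3) = 0.79270192
uc = sqrt(0.34084193^2 + 0.7534421^2 + 0.24253763^2 + 0.79270192^2) = 1.170918
U = k * uc = 2 * 1.170918
U = 2.3418

2.3418


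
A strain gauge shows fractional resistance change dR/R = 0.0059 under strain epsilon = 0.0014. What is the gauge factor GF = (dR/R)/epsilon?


GF = (dR/R) / epsilon
= 0.0059 / 0.0014
= 4.2143

4.2143


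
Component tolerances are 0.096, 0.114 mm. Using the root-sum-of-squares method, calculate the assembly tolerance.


RSS = sqrt(0.096^2 + 0.114^2)
= sqrt(0.022212)
= 0.1490

0.1490


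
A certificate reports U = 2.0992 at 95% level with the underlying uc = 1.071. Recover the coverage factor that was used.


k = U / uc
k = 2.0992 / 1.071
k = 1.96

1.96


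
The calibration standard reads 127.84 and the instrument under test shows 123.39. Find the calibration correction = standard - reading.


Correction = standard - reading
= 127.84 - 123.39
= 4.4500

4.4500


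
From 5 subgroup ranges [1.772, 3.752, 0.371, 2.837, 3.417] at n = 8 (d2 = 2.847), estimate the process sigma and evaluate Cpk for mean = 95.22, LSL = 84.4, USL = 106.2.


R_bar = (1.772 + 3.752 + 0.371 + 2.837 + 3.417) / 5 = 2.4298
sigma = R_bar / d2 = 2.4298 / 2.847 = 0.85345978
Cp = (USL - LSL)/(6*sigma) = (106.2 - 84.4)/(6*0.85345978) = 4.2572
Cpu = (106.2 - 95.22)/(3*0.85345978) = 4.2884
Cpl = (95.22 - 84.4)/(3*0.85345978) = 4.2259
Cpk = min(Cpu, Cpl) = 4.2259

4.2259


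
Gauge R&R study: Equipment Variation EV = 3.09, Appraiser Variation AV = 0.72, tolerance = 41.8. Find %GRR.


GRR = sqrt(EV^2 + AV^2) = sqrt(3.09^2 + 0.72^2) = 3.1727748
%GRR = GRR / tol * 100 = 3.1727748 / 41.8 * 100
%GRR = 7.5904

7.5904


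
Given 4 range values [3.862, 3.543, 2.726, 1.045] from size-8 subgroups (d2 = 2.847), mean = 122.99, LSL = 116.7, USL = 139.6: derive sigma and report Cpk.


R_bar = (3.862 + 3.543 + 2.726 + 1.045) / 4 = 2.794
sigma = R_bar / d2 = 2.794 / 2.847 = 0.98138391
Cp = (USL - LSL)/(6*sigma) = (139.6 - 116.7)/(6*0.98138391) = 3.8891
Cpu = (139.6 - 122.99)/(3*0.98138391) = 5.6417
Cpl = (122.99 - 116.7)/(3*0.98138391) = 2.1364
Cpk = min(Cpu, Cpl) = 2.1364

2.1364


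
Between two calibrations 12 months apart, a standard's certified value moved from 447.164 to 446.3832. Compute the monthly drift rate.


rate = (v2 - v1) / months
= (446.3832 - 447.164) / 12
= -0.7808 / 12
= -0.0651

-0.0651


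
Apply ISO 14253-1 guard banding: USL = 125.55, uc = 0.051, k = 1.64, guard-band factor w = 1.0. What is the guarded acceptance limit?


U = k * uc = 1.64 * 0.051 = 0.08364
guard band g = w * U = 1.0 * 0.08364 = 0.08364
AL = USL - g = 125.55 - 0.08364
AL = 125.4664

125.4664


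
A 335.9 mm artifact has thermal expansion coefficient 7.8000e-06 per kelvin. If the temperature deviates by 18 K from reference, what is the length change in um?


dL = L * alpha * dT
= 335.9 * 7.8000e-06 * 18
= 0.0471604 mm
dL_um = 0.0471604 * 1000 = 47.1604 um

47.1604


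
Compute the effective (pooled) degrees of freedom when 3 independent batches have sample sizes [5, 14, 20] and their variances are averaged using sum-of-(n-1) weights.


nu = sum_i (n_i - 1)
nu = ((5 - 1) + (14 - 1) + (20 - 1))
nu = 4 + 13 + 19
nu = 36

36


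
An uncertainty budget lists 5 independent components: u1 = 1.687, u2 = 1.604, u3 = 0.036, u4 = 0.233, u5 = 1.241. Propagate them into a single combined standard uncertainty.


uc = sqrt(1.687^2 + 1.604^2 + 0.036^2 + 0.233^2 + 1.241^2)
uc = sqrt(7.014451)
uc = 2.6485

2.6485


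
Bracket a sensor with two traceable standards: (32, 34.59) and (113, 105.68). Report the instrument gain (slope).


slope = (y2 - y1) / (x2 - x1)
= (105.68 - 34.59) / (113 - 32)
= 71.0900 / 81
= 0.8777

0.8777


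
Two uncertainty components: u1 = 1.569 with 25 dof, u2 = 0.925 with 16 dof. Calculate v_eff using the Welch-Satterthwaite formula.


uc = sqrt(u1^2 + u2^2) = sqrt(1.569^2 + 0.925^2) = 1.8213693
v_eff = uc^4 / (u1^4/v1 + u2^4/v2)
= 1.8213693^4 / (1.569^4/25 + 0.925^4/16)
= 11.005051 / 0.28816657
v_eff = 38.1899

38.1899


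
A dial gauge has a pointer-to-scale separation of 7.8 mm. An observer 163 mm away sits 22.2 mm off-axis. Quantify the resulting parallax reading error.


error = h * offset / d
= 7.8 * 22.2 / 163
= 1.0623

1.0623


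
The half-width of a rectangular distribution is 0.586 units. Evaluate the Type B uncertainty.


u_B = half_width / sqrt(3)
u_B = 0.586 / 1.7320508
u_B = 0.3383

0.3383


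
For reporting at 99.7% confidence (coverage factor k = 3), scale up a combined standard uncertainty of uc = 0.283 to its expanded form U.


U = k * uc
U = 3 * 0.283
U = 0.8490

0.8490


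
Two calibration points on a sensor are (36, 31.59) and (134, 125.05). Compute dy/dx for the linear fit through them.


slope = (y2 - y1) / (x2 - x1)
= (125.05 - 31.59) / (134 - 36)
= 93.4600 / 98
= 0.9537

0.9537


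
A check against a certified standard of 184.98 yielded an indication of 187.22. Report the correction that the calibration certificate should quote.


Correction = standard - reading
= 184.98 - 187.22
= -2.2400

-2.2400


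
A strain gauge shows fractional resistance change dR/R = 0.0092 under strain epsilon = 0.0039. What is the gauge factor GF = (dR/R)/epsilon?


GF = (dR/R) / epsilon
= 0.0092 / 0.0039
= 2.3590

2.3590


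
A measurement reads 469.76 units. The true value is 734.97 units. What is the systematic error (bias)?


Systematic error = measured - true
= 469.76 - 734.97
= -265.2100

-265.2100


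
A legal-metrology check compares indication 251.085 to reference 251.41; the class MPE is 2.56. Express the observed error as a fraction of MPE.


e = indication - reference = 251.085 - 251.41 = -0.3250
|e| = 0.3250
ratio = |e| / MPE = 0.3250 / 2.56
ratio = 0.1270

0.1270


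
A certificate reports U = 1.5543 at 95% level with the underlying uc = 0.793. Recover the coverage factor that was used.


k = U / uc
k = 1.5543 / 0.793
k = 1.96

1.96


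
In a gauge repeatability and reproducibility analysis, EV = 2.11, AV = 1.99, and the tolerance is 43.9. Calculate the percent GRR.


GRR = sqrt(EV^2 + AV^2) = sqrt(2.11^2 + 1.99^2) = 2.9003793
%GRR = GRR / tol * 100 = 2.9003793 / 43.9 * 100
%GRR = 6.6068

6.6068


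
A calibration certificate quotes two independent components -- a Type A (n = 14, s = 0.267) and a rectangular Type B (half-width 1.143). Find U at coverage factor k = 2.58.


u_A = s / sqrt(n) = 0.267 / sqrt(14) = 0.071358752
u_B = half_width / sqrt(3) = 1.143 / sqrt(3) = 0.65991136
uc = sqrt(u_A^2 + u_B^2) = sqrt(0.071358752^2 + 0.65991136^2) = 0.6637583
U = k * uc = 2.58 * 0.6637583
U = 1.7125

1.7125


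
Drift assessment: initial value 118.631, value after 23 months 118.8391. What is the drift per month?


rate = (v2 - v1) / months
= (118.8391 - 118.631) / 23
= 0.2081 / 23
= 0.0090

0.0090


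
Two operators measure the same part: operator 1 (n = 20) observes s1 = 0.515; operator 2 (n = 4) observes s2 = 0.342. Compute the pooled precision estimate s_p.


s_p = sqrt(((n1-1)*s1^2 + (n2-1)*s2^2) / (n1+n2-2))
numerator = (20-1)*0.515^2 + (4-1)*0.342^2 = 5.039275 + 0.350892 = 5.390167
denominator = 20 + 4 - 2 = 22
s_p^2 = 5.390167 / 22 = 0.24500759
s_p = sqrt(0.24500759) = 0.4950

0.4950


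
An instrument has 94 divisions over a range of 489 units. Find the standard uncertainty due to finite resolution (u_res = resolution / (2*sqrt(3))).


resolution = range / divisions
resolution = 489 / 94 = 5.2021277
u_res = resolution / (2*sqrt(3))
u_res = 5.2021277 / 3.4641016
u_res = 1.5017

1.5017


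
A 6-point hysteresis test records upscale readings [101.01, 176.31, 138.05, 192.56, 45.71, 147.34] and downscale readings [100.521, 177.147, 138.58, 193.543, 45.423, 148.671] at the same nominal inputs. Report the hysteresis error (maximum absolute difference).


|101.01 - 100.521| = 0.4890
|176.31 - 177.147| = 0.8370
|138.05 - 138.58| = 0.5300
|192.56 - 193.543| = 0.9830
|45.71 - 45.423| = 0.2870
|147.34 - 148.671| = 1.3310
hysteresis = max(diffs) = 1.3310

1.3310


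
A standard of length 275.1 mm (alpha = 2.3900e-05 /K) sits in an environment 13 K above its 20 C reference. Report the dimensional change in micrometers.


dL = L * alpha * dT
= 275.1 * 2.3900e-05 * 13
= 0.0854736 mm
dL_um = 0.0854736 * 1000 = 85.4736 um

85.4736


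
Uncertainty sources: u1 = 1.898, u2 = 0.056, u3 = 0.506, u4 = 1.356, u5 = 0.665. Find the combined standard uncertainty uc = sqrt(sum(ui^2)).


uc = sqrt(1.898^2 + 0.056^2 + 0.506^2 + 1.356^2 + 0.665^2)
uc = sqrt(6.142537)
uc = 2.4784

2.4784


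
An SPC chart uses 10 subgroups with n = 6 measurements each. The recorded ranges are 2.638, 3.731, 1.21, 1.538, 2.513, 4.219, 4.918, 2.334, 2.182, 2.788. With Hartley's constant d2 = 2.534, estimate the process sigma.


R_bar = (2.638 + 3.731 + 1.21 + 1.538 + 2.513 + 4.219 + 4.918 + 2.334 + 2.182 + 2.788) / 10
R_bar = 28.071 / 10 = 2.8071
sigma_hat = R_bar / d2 = 2.8071 / 2.534 = 1.1078

1.1078


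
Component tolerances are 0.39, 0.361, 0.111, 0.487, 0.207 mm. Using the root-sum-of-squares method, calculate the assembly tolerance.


RSS = sqrt(0.39^2 + 0.361^2 + 0.111^2 + 0.487^2 + 0.207^2)
= sqrt(0.57476)
= 0.7581

0.7581


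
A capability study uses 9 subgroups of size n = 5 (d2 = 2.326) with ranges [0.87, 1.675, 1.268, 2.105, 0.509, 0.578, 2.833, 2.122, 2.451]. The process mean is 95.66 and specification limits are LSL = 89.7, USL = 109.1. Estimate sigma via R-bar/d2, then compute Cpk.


R_bar = (0.87 + 1.675 + 1.268 + 2.105 + 0.509 + 0.578 + 2.833 + 2.122 + 2.451) / 9 = 1.6012222
sigma = R_bar / d2 = 1.6012222 / 2.326 = 0.68840163
Cp = (USL - LSL)/(6*sigma) = (109.1 - 89.7)/(6*0.68840163) = 4.6969
Cpu = (109.1 - 95.66)/(3*0.68840163) = 6.5078
Cpl = (95.66 - 89.7)/(3*0.68840163) = 2.8859
Cpk = min(Cpu, Cpl) = 2.8859

2.8859


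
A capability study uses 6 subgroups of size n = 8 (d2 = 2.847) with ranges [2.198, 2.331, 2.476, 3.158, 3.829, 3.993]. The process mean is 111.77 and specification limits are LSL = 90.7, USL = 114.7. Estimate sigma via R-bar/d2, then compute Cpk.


R_bar = (2.198 + 2.331 + 2.476 + 3.158 + 3.829 + 3.993) / 6 = 2.9975
sigma = R_bar / d2 = 2.9975 / 2.847 = 1.0528627
Cp = (USL - LSL)/(6*sigma) = (114.7 - 90.7)/(6*1.0528627) = 3.7992
Cpu = (114.7 - 111.77)/(3*1.0528627) = 0.9276
Cpl = (111.77 - 90.7)/(3*1.0528627) = 6.6707
Cpk = min(Cpu, Cpl) = 0.9276

0.9276


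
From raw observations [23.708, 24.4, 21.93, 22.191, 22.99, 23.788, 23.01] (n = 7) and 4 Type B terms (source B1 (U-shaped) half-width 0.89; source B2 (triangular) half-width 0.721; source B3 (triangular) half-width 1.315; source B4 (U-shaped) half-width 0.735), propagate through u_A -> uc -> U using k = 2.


mean = (23.708 + 24.4 + 21.93 + 22.191 + 22.99 + 23.788 + 23.01) / 7 = 23.14528571
s = sqrt(sum((x - mean)^2)/(n-1)) = 0.88825986
u_A = s / sqrt(n) = 0.88825986 / sqrt(7) = 0.33573067
u_B1 = 0.89 / sqrt(2) = 0.62932504
u_B2 = 0.721 / sqrt(6) = 0.29434702
u_B3 = 1.315 / sqrt(6) = 0.5368465
u_B4 = 0.735 / sqrt(2) = 0.51972348
uc = sqrt(0.33573067^2 + 0.62932504^2 + 0.29434702^2 + 0.5368465^2 + 0.51972348^2) = 1.0741145
U = k * uc = 2 * 1.0741145
U = 2.1482

2.1482


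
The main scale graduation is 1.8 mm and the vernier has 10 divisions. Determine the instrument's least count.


LC = MSD / n_div
= 1.8 / 10
= 0.1800

0.1800


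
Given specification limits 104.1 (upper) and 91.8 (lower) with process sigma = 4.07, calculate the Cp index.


Cp = (USL - LSL) / (6 * sigma)
= (104.1 - 91.8) / (6 * 4.07)
= 12.3000 / 24.4200
= 0.5037

0.5037


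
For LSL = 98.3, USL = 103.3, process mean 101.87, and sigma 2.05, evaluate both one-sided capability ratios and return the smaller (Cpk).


Cpu = (USL - mean) / (3*sigma) = (103.3 - 101.87) / (3*2.05) = 0.2325
Cpl = (mean - LSL) / (3*sigma) = (101.87 - 98.3) / (3*2.05) = 0.5805
Cpk = min(Cpu, Cpl) = 0.2325

0.2325


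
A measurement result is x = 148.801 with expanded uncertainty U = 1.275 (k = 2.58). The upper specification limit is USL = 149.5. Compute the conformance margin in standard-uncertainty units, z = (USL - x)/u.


u = U / k = 1.275 / 2.58 = 0.49418605
margin = |USL - x| = |149.5 - 148.801| = 0.699
z = margin / u = 0.699 / 0.49418605
z = 1.4144

1.4144


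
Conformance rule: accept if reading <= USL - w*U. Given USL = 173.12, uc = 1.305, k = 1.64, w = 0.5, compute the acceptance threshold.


U = k * uc = 1.64 * 1.305 = 2.1402
guard band g = w * U = 0.5 * 2.1402 = 1.0701
AL = USL - g = 173.12 - 1.0701
AL = 172.0499

172.0499


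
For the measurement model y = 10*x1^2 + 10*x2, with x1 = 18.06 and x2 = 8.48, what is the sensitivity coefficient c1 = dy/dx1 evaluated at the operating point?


y = 10*x1^2 + 10*x2
dy/dx1 = 2*10*x1
Evaluate at x1 = 18.06: c1 = 20 * 18.06
c1 = 361.2000

361.2000


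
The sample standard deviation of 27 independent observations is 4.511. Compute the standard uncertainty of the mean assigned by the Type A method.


u_A = s / sqrt(n)
u_A = 4.511 / sqrt(27)
u_A = 4.511 / 5.1961524
u_A = 0.8681

0.8681


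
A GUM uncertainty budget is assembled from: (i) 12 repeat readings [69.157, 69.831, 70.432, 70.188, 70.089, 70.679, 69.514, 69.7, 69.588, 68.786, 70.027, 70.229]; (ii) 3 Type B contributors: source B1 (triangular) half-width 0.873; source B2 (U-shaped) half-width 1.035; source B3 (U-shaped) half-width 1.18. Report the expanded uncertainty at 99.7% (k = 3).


mean = (69.157 + 69.831 + 70.432 + 70.188 + 70.089 + 70.679 + 69.514 + 69.7 + 69.588 + 68.786 + 70.027 + 70.229) / 12 = 69.85166667
s = sqrt(sum((x - mean)^2)/(n-1)) = 0.53843314
u_A = s / sqrt(n) = 0.53843314 / sqrt(12) = 0.15543226
u_B1 = 0.873 / sqrt(6) = 0.35640076
u_B2 = 1.035 / sqrt(2) = 0.73185552
u_B3 = 1.18 / sqrt(2) = 0.834386
uc = sqrt(0.15543226^2 + 0.35640076^2 + 0.73185552^2 + 0.834386^2) = 1.1760073
U = k * uc = 3 * 1.1760073
U = 3.5280

3.5280


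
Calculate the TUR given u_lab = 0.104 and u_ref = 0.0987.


TUR = u_lab / u_ref
= 0.104 / 0.0987
= 1.0537

1.0537


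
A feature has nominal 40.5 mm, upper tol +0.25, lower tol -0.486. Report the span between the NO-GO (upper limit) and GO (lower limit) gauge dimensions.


GO = nominal - lower_tol (smallest hole = maximum material condition)
GO = 40.5 - 0.486 = 40.014
NO-GO = nominal + upper_tol (largest hole = least material condition)
NO-GO = 40.5 + 0.25 = 40.75
spread = NO-GO - GO = 40.75 - 40.014 = 0.7360

0.7360


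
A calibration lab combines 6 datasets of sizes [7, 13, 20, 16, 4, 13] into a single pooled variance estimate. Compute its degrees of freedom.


nu = sum_i (n_i - 1)
nu = ((7 - 1) + (13 - 1) + (20 - 1) + (16 - 1) + (4 - 1) + (13 - 1))
nu = 6 + 12 + 19 + 15 + 3 + 12
nu = 67

67


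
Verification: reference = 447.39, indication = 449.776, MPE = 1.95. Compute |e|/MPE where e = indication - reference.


e = indication - reference = 449.776 - 447.39 = 2.3860
|e| = 2.3860
ratio = |e| / MPE = 2.3860 / 1.95
ratio = 1.2236

1.2236


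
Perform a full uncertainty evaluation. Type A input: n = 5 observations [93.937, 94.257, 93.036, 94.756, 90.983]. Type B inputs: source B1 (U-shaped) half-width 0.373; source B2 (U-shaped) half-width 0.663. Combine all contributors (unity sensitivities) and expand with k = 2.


mean = (93.937 + 94.257 + 93.036 + 94.756 + 90.983) / 5 = 93.3938
s = sqrt(sum((x - mean)^2)/(n-1)) = 1.4862492
u_A = s / sqrt(n) = 1.4862492 / sqrt(5) = 0.66467085
u_B1 = 0.373 / sqrt(2) = 0.26375083
u_B2 = 0.663 / sqrt(2) = 0.4688118
uc = sqrt(0.66467085^2 + 0.26375083^2 + 0.4688118^2) = 0.85506511
U = k * uc = 2 * 0.85506511
U = 1.7101

1.7101


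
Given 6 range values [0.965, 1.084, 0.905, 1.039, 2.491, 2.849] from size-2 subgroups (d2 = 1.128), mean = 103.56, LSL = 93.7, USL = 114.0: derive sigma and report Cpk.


R_bar = (0.965 + 1.084 + 0.905 + 1.039 + 2.491 + 2.849) / 6 = 1.5555
sigma = R_bar / d2 = 1.5555 / 1.128 = 1.3789894
Cp = (USL - LSL)/(6*sigma) = (114.0 - 93.7)/(6*1.3789894) = 2.4535
Cpu = (114.0 - 103.56)/(3*1.3789894) = 2.5236
Cpl = (103.56 - 93.7)/(3*1.3789894) = 2.3834
Cpk = min(Cpu, Cpl) = 2.3834

2.3834


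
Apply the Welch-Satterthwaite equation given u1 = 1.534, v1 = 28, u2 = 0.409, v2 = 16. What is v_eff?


uc = sqrt(u1^2 + u2^2) = sqrt(1.534^2 + 0.409^2) = 1.5875884
v_eff = uc^4 / (u1^4/v1 + u2^4/v2)
= 1.5875884^4 / (1.534^4/28 + 0.409^4/16)
= 6.3526023 / 0.19951119
v_eff = 31.8408

31.8408


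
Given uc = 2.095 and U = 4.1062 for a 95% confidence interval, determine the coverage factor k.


k = U / uc
k = 4.1062 / 2.095
k = 1.96

1.96


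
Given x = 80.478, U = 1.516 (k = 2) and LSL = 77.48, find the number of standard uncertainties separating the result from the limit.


u = U / k = 1.516 / 2 = 0.758
margin = |LSL - x| = |77.48 - 80.478| = 2.998
z = margin / u = 2.998 / 0.758
z = 3.9551

3.9551


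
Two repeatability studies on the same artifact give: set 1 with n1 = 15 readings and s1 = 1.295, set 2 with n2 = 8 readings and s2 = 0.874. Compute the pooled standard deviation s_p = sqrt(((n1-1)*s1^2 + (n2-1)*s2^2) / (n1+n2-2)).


s_p = sqrt(((n1-1)*s1^2 + (n2-1)*s2^2) / (n1+n2-2))
numerator = (15-1)*1.295^2 + (8-1)*0.874^2 = 23.47835 + 5.347132 = 28.825482
denominator = 15 + 8 - 2 = 21
s_p^2 = 28.825482 / 21 = 1.372642
s_p = sqrt(1.372642) = 1.1716

1.1716


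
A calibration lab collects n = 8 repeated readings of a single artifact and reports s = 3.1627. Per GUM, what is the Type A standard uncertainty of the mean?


u_A = s / sqrt(n)
u_A = 3.1627 / sqrt(8)
u_A = 3.1627 / 2.8284271
u_A = 1.1182

1.1182


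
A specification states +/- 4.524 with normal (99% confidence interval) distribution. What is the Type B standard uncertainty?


u_B = half_width / 2.576
u_B = 4.524 / 2.576
u_B = 1.7562

1.7562


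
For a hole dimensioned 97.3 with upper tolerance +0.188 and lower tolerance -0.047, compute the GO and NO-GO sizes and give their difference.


GO = nominal - lower_tol (smallest hole = maximum material condition)
GO = 97.3 - 0.047 = 97.253
NO-GO = nominal + upper_tol (largest hole = least material condition)
NO-GO = 97.3 + 0.188 = 97.488
spread = NO-GO - GO = 97.488 - 97.253 = 0.2350

0.2350


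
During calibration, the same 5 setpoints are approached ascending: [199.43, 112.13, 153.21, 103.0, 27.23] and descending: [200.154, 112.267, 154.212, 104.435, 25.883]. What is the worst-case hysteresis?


|199.43 - 200.154| = 0.7240
|112.13 - 112.267| = 0.1370
|153.21 - 154.212| = 1.0020
|103.0 - 104.435| = 1.4350
|27.23 - 25.883| = 1.3470
hysteresis = max(diffs) = 1.4350

1.4350


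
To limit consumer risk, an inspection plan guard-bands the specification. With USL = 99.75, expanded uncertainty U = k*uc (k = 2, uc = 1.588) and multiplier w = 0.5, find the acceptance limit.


U = k * uc = 2 * 1.588 = 3.176
guard band g = w * U = 0.5 * 3.176 = 1.588
AL = USL - g = 99.75 - 1.588
AL = 98.1620

98.1620


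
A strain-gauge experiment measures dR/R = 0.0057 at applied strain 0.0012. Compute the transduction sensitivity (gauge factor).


GF = (dR/R) / epsilon
= 0.0057 / 0.0012
= 4.7500

4.7500


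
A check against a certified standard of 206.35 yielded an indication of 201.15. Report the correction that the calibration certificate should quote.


Correction = standard - reading
= 206.35 - 201.15
= 5.2000

5.2000


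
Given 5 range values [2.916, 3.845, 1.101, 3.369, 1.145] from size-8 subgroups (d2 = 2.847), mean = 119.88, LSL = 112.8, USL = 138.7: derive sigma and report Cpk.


R_bar = (2.916 + 3.845 + 1.101 + 3.369 + 1.145) / 5 = 2.4752
sigma = R_bar / d2 = 2.4752 / 2.847 = 0.86940639
Cp = (USL - LSL)/(6*sigma) = (138.7 - 112.8)/(6*0.86940639) = 4.9651
Cpu = (138.7 - 119.88)/(3*0.86940639) = 7.2157
Cpl = (119.88 - 112.8)/(3*0.86940639) = 2.7145
Cpk = min(Cpu, Cpl) = 2.7145

2.7145


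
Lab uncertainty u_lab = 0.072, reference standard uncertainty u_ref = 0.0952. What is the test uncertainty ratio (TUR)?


TUR = u_lab / u_ref
= 0.072 / 0.0952
= 0.7563

0.7563


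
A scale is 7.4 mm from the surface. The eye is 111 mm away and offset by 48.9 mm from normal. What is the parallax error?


error = h * offset / d
= 7.4 * 48.9 / 111
= 3.2600

3.2600


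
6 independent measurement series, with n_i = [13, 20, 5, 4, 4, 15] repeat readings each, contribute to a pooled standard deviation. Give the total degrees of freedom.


nu = sum_i (n_i - 1)
nu = ((13 - 1) + (20 - 1) + (5 - 1) + (4 - 1) + (4 - 1) + (15 - 1))
nu = 12 + 19 + 4 + 3 + 3 + 14
nu = 55

55


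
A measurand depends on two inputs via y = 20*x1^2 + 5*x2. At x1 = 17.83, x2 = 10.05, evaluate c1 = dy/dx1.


y = 20*x1^2 + 5*x2
dy/dx1 = 2*20*x1
Evaluate at x1 = 17.83: c1 = 40 * 17.83
c1 = 713.2000

713.2000


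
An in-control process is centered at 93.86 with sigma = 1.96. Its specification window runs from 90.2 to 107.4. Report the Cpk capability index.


Cpu = (USL - mean) / (3*sigma) = (107.4 - 93.86) / (3*1.96) = 2.3027
Cpl = (mean - LSL) / (3*sigma) = (93.86 - 90.2) / (3*1.96) = 0.6224
Cpk = min(Cpu, Cpl) = 0.6224

0.6224


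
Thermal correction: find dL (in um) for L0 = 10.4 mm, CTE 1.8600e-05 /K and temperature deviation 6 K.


dL = L * alpha * dT
= 10.4 * 1.8600e-05 * 6
= 0.0011606 mm
dL_um = 0.0011606 * 1000 = 1.1606 um

1.1606
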